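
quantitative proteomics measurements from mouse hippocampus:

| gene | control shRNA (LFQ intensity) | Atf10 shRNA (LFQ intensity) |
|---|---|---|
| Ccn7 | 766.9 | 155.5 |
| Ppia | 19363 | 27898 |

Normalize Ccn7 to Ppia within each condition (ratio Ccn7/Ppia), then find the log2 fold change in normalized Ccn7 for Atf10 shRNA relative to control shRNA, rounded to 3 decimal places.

-2.829

Ccn7/Ppia (control shRNA) = 766.9 / 19363 = 0.039606
Ccn7/Ppia (Atf10 shRNA) = 155.5 / 27898 = 0.0055739
Fold change = 0.0055739 / 0.039606 = 0.1407
log2(0.1407) = -2.8290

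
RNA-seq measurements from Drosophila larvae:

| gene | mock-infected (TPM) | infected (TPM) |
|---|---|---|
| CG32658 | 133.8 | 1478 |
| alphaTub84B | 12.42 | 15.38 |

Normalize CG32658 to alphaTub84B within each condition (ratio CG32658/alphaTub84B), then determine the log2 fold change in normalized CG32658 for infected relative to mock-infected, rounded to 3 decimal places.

CG32658/alphaTub84B (mock-infected) = 133.8 / 12.42 = 10.773
CG32658/alphaTub84B (infected) = 1478 / 15.38 = 96.099
Fold change = 96.099 / 10.773 = 8.9204
log2(8.9204) = 3.1571

3.157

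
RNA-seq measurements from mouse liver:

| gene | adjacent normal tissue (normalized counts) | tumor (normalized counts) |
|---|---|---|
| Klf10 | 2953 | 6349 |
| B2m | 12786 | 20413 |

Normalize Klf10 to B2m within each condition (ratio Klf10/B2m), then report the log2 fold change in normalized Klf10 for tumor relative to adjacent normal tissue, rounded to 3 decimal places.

Klf10/B2m (adjacent normal tissue) = 2953 / 12786 = 0.23096
Klf10/B2m (tumor) = 6349 / 20413 = 0.31103
Fold change = 0.31103 / 0.23096 = 1.3467
log2(1.3467) = 0.4294

0.429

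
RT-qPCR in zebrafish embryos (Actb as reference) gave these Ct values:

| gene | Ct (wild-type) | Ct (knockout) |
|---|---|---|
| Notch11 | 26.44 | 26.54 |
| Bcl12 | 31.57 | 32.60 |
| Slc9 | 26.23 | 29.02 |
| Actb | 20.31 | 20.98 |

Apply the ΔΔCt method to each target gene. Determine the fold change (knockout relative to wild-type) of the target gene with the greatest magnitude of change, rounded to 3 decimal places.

Notch11: ΔΔCt = (26.54−20.98) − (26.44−20.31) = 5.56 − 6.13 = -0.57; fold change = 2^0.57 = 1.485
Bcl12: ΔΔCt = (32.60−20.98) − (31.57−20.31) = 11.62 − 11.26 = 0.36; fold change = 2^-0.36 = 0.779
Slc9: ΔΔCt = (29.02−20.98) − (26.23−20.31) = 8.04 − 5.92 = 2.12; fold change = 2^-2.12 = 0.230
Slc9 has the largest |ΔΔCt| = 2.12.

0.230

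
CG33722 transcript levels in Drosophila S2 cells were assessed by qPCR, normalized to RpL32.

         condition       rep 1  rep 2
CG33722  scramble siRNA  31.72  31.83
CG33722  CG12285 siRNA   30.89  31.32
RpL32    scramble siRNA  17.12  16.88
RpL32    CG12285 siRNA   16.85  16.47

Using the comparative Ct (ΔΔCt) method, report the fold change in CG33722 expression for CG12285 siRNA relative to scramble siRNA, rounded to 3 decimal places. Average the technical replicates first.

Mean Ct: CG33722 scramble siRNA 31.775; CG33722 CG12285 siRNA 31.105; RpL32 scramble siRNA 17.000; RpL32 CG12285 siRNA 16.660
ΔCt(scramble siRNA) = 31.775 − 17.000 = 14.775
ΔCt(CG12285 siRNA) = 31.105 − 16.660 = 14.445
ΔΔCt = 14.445 − 14.775 = -0.330
Fold change = 2^(−(-0.330)) = 2^0.330 = 1.2570

1.257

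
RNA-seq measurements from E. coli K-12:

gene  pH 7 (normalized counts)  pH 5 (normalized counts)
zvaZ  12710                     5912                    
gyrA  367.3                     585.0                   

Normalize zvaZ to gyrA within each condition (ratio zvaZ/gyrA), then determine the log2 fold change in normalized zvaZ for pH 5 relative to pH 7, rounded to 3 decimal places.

zvaZ/gyrA (pH 7) = 12710 / 367.3 = 34.604
zvaZ/gyrA (pH 5) = 5912 / 585.0 = 10.106
Fold change = 10.106 / 34.604 = 0.2920
log2(0.2920) = -1.7757

-1.776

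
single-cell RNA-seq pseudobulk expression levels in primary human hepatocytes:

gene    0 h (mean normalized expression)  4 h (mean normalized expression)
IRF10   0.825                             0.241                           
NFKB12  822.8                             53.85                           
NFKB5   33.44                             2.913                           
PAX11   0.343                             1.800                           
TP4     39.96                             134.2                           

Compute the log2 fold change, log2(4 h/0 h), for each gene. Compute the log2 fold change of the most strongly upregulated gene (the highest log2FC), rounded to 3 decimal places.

2.392

log2(0.241/0.825) = -1.775  (IRF10)
log2(53.85/822.8) = -3.934  (NFKB12)
log2(2.913/33.44) = -3.521  (NFKB5)
log2(1.800/0.343) = 2.392  (PAX11)
log2(134.2/39.96) = 1.748  (TP4)
PAX11 is most strongly upregulated.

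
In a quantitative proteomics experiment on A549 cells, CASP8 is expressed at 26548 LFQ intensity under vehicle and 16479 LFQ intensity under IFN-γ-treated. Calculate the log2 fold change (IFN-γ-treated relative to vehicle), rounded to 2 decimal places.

Fold change = 16479 / 26548 = 0.6207
log2(0.6207) = -0.688

-0.69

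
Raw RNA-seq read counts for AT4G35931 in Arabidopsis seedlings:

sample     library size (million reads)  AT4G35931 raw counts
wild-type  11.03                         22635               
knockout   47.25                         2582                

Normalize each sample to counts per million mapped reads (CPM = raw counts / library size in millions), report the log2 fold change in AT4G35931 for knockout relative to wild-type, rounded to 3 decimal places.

CPM(wild-type) = 22635 / 11.03 = 2052.1306
CPM(knockout) = 2582 / 47.25 = 54.6455
Fold change = 54.6455 / 2052.1306 = 0.02663
log2(0.02663) = -5.2309

-5.231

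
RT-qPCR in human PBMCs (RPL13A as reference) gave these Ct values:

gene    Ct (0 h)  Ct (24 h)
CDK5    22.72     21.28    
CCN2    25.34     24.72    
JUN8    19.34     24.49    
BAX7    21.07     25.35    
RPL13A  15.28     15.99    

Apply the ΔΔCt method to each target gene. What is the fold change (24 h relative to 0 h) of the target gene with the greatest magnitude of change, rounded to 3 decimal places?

CDK5: ΔΔCt = (21.28−15.99) − (22.72−15.28) = 5.29 − 7.44 = -2.15; fold change = 2^2.15 = 4.438
CCN2: ΔΔCt = (24.72−15.99) − (25.34−15.28) = 8.73 − 10.06 = -1.33; fold change = 2^1.33 = 2.514
JUN8: ΔΔCt = (24.49−15.99) − (19.34−15.28) = 8.50 − 4.06 = 4.44; fold change = 2^-4.44 = 0.046
BAX7: ΔΔCt = (25.35−15.99) − (21.07−15.28) = 9.36 − 5.79 = 3.57; fold change = 2^-3.57 = 0.084
JUN8 has the largest |ΔΔCt| = 4.44.

0.046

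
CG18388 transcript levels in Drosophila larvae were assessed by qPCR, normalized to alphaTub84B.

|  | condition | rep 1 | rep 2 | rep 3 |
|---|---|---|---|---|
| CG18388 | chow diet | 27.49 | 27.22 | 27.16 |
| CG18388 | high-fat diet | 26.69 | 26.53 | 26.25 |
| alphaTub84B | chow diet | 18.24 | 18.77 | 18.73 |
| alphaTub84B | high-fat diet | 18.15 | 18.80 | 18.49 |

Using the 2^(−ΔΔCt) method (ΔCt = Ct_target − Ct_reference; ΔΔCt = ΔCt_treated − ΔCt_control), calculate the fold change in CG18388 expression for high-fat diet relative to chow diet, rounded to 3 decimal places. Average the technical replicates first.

1.625

Mean Ct: CG18388 chow diet 27.290; CG18388 high-fat diet 26.490; alphaTub84B chow diet 18.580; alphaTub84B high-fat diet 18.480
ΔCt(chow diet) = 27.290 − 18.580 = 8.710
ΔCt(high-fat diet) = 26.490 − 18.480 = 8.010
ΔΔCt = 8.010 − 8.710 = -0.700
Fold change = 2^(−(-0.700)) = 2^0.700 = 1.6245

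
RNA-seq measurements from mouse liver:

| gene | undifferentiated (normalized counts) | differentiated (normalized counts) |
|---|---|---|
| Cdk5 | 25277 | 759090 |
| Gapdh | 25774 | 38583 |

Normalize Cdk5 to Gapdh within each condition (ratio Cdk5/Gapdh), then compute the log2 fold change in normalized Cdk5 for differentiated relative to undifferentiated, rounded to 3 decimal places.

4.326

Cdk5/Gapdh (undifferentiated) = 25277 / 25774 = 0.98072
Cdk5/Gapdh (differentiated) = 759090 / 38583 = 19.674
Fold change = 19.674 / 0.98072 = 20.0610
log2(20.0610) = 4.3263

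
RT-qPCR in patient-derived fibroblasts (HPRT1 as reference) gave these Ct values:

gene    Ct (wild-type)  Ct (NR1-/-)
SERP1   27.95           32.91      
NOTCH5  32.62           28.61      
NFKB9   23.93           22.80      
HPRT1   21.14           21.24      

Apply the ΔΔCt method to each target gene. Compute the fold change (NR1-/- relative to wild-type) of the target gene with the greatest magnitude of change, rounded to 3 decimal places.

SERP1: ΔΔCt = (32.91−21.24) − (27.95−21.14) = 11.67 − 6.81 = 4.86; fold change = 2^-4.86 = 0.034
NOTCH5: ΔΔCt = (28.61−21.24) − (32.62−21.14) = 7.37 − 11.48 = -4.11; fold change = 2^4.11 = 17.268
NFKB9: ΔΔCt = (22.80−21.24) − (23.93−21.14) = 1.56 − 2.79 = -1.23; fold change = 2^1.23 = 2.346
SERP1 has the largest |ΔΔCt| = 4.86.

0.034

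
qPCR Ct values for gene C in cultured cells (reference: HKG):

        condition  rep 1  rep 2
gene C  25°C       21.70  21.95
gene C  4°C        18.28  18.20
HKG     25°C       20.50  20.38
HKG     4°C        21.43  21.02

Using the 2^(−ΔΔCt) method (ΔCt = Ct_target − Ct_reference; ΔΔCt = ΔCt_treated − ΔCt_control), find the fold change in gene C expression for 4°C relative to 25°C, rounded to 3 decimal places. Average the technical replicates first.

20.678

Mean Ct: gene C 25°C 21.825; gene C 4°C 18.240; HKG 25°C 20.440; HKG 4°C 21.225
ΔCt(25°C) = 21.825 − 20.440 = 1.385
ΔCt(4°C) = 18.240 − 21.225 = -2.985
ΔΔCt = -2.985 − 1.385 = -4.370
Fold change = 2^(−(-4.370)) = 2^4.370 = 20.6776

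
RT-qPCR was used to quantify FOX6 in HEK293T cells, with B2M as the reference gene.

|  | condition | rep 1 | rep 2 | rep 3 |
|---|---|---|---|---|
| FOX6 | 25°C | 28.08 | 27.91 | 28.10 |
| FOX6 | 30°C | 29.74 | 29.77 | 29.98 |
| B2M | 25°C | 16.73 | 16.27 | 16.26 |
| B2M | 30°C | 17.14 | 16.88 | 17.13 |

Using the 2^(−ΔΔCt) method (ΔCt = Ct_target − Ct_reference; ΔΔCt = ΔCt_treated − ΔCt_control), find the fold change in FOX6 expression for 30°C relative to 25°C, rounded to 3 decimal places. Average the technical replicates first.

0.444

Mean Ct: FOX6 25°C 28.030; FOX6 30°C 29.830; B2M 25°C 16.420; B2M 30°C 17.050
ΔCt(25°C) = 28.030 − 16.420 = 11.610
ΔCt(30°C) = 29.830 − 17.050 = 12.780
ΔΔCt = 12.780 − 11.610 = 1.170
Fold change = 2^(−1.170) = 0.4444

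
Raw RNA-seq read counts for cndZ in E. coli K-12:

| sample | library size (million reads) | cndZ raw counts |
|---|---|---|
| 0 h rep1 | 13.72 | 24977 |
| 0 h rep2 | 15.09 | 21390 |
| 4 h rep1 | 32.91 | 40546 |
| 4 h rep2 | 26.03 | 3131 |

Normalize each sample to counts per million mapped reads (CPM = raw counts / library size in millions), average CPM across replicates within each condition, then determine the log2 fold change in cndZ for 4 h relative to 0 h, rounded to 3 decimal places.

-1.260

CPM(0 h rep1) = 24977 / 13.72 = 1820.4810
CPM(0 h rep2) = 21390 / 15.09 = 1417.4950
CPM(4 h rep1) = 40546 / 32.91 = 1232.0267
CPM(4 h rep2) = 3131 / 26.03 = 120.2843
mean CPM(0 h) = 1618.9880; mean CPM(4 h) = 676.1555
Fold change = 676.1555 / 1618.9880 = 0.41764
log2(0.41764) = -1.2597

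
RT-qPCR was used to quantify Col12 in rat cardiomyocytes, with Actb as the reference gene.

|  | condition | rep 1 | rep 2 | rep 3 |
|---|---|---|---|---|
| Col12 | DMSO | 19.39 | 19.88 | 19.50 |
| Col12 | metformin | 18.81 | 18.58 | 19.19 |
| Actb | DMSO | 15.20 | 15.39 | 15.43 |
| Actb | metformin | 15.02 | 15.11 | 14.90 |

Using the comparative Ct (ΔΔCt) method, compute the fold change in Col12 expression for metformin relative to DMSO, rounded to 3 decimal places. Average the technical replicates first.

Mean Ct: Col12 DMSO 19.590; Col12 metformin 18.860; Actb DMSO 15.340; Actb metformin 15.010
ΔCt(DMSO) = 19.590 − 15.340 = 4.250
ΔCt(metformin) = 18.860 − 15.010 = 3.850
ΔΔCt = 3.850 − 4.250 = -0.400
Fold change = 2^(−(-0.400)) = 2^0.400 = 1.3195

1.320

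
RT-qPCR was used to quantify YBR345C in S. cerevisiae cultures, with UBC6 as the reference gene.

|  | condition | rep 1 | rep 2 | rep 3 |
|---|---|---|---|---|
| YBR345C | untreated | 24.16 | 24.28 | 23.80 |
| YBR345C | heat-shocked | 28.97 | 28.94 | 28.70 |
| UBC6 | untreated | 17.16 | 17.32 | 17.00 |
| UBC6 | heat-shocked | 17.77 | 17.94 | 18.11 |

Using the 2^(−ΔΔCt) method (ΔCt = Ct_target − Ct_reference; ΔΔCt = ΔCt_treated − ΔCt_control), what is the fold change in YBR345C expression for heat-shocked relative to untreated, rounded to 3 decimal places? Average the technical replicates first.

0.062

Mean Ct: YBR345C untreated 24.080; YBR345C heat-shocked 28.870; UBC6 untreated 17.160; UBC6 heat-shocked 17.940
ΔCt(untreated) = 24.080 − 17.160 = 6.920
ΔCt(heat-shocked) = 28.870 − 17.940 = 10.930
ΔΔCt = 10.930 − 6.920 = 4.010
Fold change = 2^(−4.010) = 0.0621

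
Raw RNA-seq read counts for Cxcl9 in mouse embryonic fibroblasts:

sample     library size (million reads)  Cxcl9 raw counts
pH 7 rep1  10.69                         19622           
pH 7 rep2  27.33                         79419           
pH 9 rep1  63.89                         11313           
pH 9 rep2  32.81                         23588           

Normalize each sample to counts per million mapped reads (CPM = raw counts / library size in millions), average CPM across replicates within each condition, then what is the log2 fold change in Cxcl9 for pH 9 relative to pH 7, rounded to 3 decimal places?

CPM(pH 7 rep1) = 19622 / 10.69 = 1835.5472
CPM(pH 7 rep2) = 79419 / 27.33 = 2905.9276
CPM(pH 9 rep1) = 11313 / 63.89 = 177.0700
CPM(pH 9 rep2) = 23588 / 32.81 = 718.9272
mean CPM(pH 7) = 2370.7374; mean CPM(pH 9) = 447.9986
Fold change = 447.9986 / 2370.7374 = 0.18897
log2(0.18897) = -2.4038

-2.404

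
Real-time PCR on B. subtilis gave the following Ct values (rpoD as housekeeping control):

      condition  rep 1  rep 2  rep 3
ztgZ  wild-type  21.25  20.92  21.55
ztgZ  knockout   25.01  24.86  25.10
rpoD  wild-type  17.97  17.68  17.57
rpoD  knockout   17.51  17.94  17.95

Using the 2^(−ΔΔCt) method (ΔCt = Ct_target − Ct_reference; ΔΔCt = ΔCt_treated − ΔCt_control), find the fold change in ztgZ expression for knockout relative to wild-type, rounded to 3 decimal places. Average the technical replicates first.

0.077

Mean Ct: ztgZ wild-type 21.240; ztgZ knockout 24.990; rpoD wild-type 17.740; rpoD knockout 17.800
ΔCt(wild-type) = 21.240 − 17.740 = 3.500
ΔCt(knockout) = 24.990 − 17.800 = 7.190
ΔΔCt = 7.190 − 3.500 = 3.690
Fold change = 2^(−3.690) = 0.0775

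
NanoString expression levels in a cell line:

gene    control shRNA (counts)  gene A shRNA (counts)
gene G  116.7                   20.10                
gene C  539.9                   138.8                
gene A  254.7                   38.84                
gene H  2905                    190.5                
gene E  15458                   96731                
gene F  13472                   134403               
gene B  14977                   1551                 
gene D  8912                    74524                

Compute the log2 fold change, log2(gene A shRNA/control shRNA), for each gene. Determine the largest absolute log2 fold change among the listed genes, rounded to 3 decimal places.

log2(20.10/116.7) = -2.538  (gene G)
log2(138.8/539.9) = -1.960  (gene C)
log2(38.84/254.7) = -2.713  (gene A)
log2(190.5/2905) = -3.931  (gene H)
log2(96731/15458) = 2.646  (gene E)
log2(134403/13472) = 3.319  (gene F)
log2(1551/14977) = -3.271  (gene B)
log2(74524/8912) = 3.064  (gene D)
The largest magnitude belongs to gene H.

3.931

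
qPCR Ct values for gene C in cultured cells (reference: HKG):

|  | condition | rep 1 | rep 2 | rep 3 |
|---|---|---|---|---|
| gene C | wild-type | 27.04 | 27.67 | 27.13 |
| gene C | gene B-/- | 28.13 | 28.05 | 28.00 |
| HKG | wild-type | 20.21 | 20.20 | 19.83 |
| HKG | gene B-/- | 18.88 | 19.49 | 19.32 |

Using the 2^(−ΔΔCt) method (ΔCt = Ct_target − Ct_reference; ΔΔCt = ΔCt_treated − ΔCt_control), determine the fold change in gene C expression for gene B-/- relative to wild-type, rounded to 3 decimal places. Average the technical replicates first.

0.323

Mean Ct: gene C wild-type 27.280; gene C gene B-/- 28.060; HKG wild-type 20.080; HKG gene B-/- 19.230
ΔCt(wild-type) = 27.280 − 20.080 = 7.200
ΔCt(gene B-/-) = 28.060 − 19.230 = 8.830
ΔΔCt = 8.830 − 7.200 = 1.630
Fold change = 2^(−1.630) = 0.3231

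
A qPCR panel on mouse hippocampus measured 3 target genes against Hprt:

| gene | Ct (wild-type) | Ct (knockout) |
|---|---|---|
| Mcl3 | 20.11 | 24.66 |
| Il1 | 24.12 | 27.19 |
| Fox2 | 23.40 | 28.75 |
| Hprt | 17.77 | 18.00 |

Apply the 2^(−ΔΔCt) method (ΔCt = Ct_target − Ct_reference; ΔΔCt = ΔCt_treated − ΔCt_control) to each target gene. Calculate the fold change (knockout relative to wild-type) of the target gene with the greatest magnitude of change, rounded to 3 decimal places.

Mcl3: ΔΔCt = (24.66−18.00) − (20.11−17.77) = 6.66 − 2.34 = 4.32; fold change = 2^-4.32 = 0.050
Il1: ΔΔCt = (27.19−18.00) − (24.12−17.77) = 9.19 − 6.35 = 2.84; fold change = 2^-2.84 = 0.140
Fox2: ΔΔCt = (28.75−18.00) − (23.40−17.77) = 10.75 − 5.63 = 5.12; fold change = 2^-5.12 = 0.029
Fox2 has the largest |ΔΔCt| = 5.12.

0.029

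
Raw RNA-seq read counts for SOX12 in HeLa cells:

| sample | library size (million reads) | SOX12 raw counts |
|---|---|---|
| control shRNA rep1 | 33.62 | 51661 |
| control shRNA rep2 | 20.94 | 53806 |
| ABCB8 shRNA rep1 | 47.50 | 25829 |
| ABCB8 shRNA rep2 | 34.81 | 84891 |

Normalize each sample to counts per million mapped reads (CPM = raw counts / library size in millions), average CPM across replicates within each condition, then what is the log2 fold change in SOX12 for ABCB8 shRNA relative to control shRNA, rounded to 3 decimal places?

-0.461

CPM(control shRNA rep1) = 51661 / 33.62 = 1536.6151
CPM(control shRNA rep2) = 53806 / 20.94 = 2569.5320
CPM(ABCB8 shRNA rep1) = 25829 / 47.50 = 543.7684
CPM(ABCB8 shRNA rep2) = 84891 / 34.81 = 2438.6958
mean CPM(control shRNA) = 2053.0736; mean CPM(ABCB8 shRNA) = 1491.2321
Fold change = 1491.2321 / 2053.0736 = 0.72634
log2(0.72634) = -0.4613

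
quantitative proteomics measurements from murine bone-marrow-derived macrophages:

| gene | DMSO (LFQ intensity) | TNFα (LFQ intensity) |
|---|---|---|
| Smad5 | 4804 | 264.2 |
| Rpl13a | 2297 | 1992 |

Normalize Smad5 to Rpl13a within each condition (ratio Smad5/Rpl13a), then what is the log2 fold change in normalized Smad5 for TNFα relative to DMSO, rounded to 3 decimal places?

-3.979

Smad5/Rpl13a (DMSO) = 4804 / 2297 = 2.0914
Smad5/Rpl13a (TNFα) = 264.2 / 1992 = 0.13263
Fold change = 0.13263 / 2.0914 = 0.0634
log2(0.0634) = -3.9790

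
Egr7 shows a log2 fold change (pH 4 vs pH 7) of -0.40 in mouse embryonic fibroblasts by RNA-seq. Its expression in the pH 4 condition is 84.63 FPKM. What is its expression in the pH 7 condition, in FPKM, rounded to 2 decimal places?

111.67

Fold change = 2^(-0.40) = 0.7579
pH 7 expression = 84.63 / 0.7579 = 111.67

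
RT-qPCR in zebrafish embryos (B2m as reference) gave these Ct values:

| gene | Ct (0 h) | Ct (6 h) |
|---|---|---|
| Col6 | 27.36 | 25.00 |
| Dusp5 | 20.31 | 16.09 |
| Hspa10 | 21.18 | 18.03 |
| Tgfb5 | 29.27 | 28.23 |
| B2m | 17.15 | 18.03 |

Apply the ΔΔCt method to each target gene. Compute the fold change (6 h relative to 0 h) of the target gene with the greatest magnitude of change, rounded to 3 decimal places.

Col6: ΔΔCt = (25.00−18.03) − (27.36−17.15) = 6.97 − 10.21 = -3.24; fold change = 2^3.24 = 9.448
Dusp5: ΔΔCt = (16.09−18.03) − (20.31−17.15) = -1.94 − 3.16 = -5.10; fold change = 2^5.10 = 34.297
Hspa10: ΔΔCt = (18.03−18.03) − (21.18−17.15) = 0.00 − 4.03 = -4.03; fold change = 2^4.03 = 16.336
Tgfb5: ΔΔCt = (28.23−18.03) − (29.27−17.15) = 10.20 − 12.12 = -1.92; fold change = 2^1.92 = 3.784
Dusp5 has the largest |ΔΔCt| = 5.10.

34.297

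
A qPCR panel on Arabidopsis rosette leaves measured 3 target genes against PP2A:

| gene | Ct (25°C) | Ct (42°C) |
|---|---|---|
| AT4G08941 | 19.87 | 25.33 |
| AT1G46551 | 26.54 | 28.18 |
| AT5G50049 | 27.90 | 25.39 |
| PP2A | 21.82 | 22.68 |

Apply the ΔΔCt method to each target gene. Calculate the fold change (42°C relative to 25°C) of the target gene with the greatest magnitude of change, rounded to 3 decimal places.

AT4G08941: ΔΔCt = (25.33−22.68) − (19.87−21.82) = 2.65 − (-1.95) = 4.60; fold change = 2^-4.60 = 0.041
AT1G46551: ΔΔCt = (28.18−22.68) − (26.54−21.82) = 5.50 − 4.72 = 0.78; fold change = 2^-0.78 = 0.582
AT5G50049: ΔΔCt = (25.39−22.68) − (27.90−21.82) = 2.71 − 6.08 = -3.37; fold change = 2^3.37 = 10.339
AT4G08941 has the largest |ΔΔCt| = 4.60.

0.041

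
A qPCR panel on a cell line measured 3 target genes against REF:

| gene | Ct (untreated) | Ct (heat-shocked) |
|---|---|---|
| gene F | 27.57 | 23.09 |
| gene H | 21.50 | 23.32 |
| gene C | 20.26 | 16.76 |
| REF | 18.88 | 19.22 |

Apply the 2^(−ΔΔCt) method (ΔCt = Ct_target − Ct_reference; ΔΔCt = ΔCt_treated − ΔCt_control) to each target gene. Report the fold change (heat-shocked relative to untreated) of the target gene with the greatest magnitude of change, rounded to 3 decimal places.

28.246

gene F: ΔΔCt = (23.09−19.22) − (27.57−18.88) = 3.87 − 8.69 = -4.82; fold change = 2^4.82 = 28.246
gene H: ΔΔCt = (23.32−19.22) − (21.50−18.88) = 4.10 − 2.62 = 1.48; fold change = 2^-1.48 = 0.358
gene C: ΔΔCt = (16.76−19.22) − (20.26−18.88) = -2.46 − 1.38 = -3.84; fold change = 2^3.84 = 14.320
gene F has the largest |ΔΔCt| = 4.82.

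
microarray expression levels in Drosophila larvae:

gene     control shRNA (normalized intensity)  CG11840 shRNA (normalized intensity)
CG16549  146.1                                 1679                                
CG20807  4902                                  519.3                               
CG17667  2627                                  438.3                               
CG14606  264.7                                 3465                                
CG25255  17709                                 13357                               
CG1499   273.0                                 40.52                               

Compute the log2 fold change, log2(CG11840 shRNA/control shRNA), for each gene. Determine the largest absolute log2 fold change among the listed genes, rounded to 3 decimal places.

3.710

log2(1679/146.1) = 3.523  (CG16549)
log2(519.3/4902) = -3.239  (CG20807)
log2(438.3/2627) = -2.583  (CG17667)
log2(3465/264.7) = 3.710  (CG14606)
log2(13357/17709) = -0.407  (CG25255)
log2(40.52/273.0) = -2.752  (CG1499)
The largest magnitude belongs to CG14606.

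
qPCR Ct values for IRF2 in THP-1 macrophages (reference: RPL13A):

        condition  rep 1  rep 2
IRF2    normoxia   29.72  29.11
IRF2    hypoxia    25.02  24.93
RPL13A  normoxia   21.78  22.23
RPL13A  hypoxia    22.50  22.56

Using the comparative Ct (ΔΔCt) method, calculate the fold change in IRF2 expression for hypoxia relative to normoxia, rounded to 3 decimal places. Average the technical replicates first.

Mean Ct: IRF2 normoxia 29.415; IRF2 hypoxia 24.975; RPL13A normoxia 22.005; RPL13A hypoxia 22.530
ΔCt(normoxia) = 29.415 − 22.005 = 7.410
ΔCt(hypoxia) = 24.975 − 22.530 = 2.445
ΔΔCt = 2.445 − 7.410 = -4.965
Fold change = 2^(−(-4.965)) = 2^4.965 = 31.2330

31.233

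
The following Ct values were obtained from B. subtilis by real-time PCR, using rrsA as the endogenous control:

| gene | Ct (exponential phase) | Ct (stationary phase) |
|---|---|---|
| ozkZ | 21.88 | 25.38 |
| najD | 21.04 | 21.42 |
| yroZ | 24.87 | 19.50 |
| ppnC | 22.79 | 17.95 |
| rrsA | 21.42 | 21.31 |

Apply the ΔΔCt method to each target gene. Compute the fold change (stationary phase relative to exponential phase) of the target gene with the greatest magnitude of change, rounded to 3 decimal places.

ozkZ: ΔΔCt = (25.38−21.31) − (21.88−21.42) = 4.07 − 0.46 = 3.61; fold change = 2^-3.61 = 0.082
najD: ΔΔCt = (21.42−21.31) − (21.04−21.42) = 0.11 − (-0.38) = 0.49; fold change = 2^-0.49 = 0.712
yroZ: ΔΔCt = (19.50−21.31) − (24.87−21.42) = -1.81 − 3.45 = -5.26; fold change = 2^5.26 = 38.319
ppnC: ΔΔCt = (17.95−21.31) − (22.79−21.42) = -3.36 − 1.37 = -4.73; fold change = 2^4.73 = 26.538
yroZ has the largest |ΔΔCt| = 5.26.

38.319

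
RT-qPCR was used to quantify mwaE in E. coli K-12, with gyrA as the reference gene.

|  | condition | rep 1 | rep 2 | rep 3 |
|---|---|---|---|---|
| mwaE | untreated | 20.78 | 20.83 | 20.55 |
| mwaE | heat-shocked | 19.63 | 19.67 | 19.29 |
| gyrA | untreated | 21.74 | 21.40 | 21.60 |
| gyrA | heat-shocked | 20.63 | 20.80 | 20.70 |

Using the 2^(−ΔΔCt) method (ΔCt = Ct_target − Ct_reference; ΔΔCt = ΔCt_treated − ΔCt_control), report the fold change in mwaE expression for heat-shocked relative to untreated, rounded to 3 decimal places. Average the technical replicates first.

1.248

Mean Ct: mwaE untreated 20.720; mwaE heat-shocked 19.530; gyrA untreated 21.580; gyrA heat-shocked 20.710
ΔCt(untreated) = 20.720 − 21.580 = -0.860
ΔCt(heat-shocked) = 19.530 − 20.710 = -1.180
ΔΔCt = -1.180 − (-0.860) = -0.320
Fold change = 2^(−(-0.320)) = 2^0.320 = 1.2483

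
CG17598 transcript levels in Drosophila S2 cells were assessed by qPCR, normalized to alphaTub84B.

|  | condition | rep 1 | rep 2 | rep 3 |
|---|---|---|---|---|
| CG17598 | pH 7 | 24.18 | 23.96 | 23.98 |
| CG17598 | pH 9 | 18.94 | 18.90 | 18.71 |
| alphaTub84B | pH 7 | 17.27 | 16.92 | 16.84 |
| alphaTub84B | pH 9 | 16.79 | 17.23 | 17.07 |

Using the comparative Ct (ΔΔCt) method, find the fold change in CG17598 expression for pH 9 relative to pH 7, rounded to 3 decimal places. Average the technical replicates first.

Mean Ct: CG17598 pH 7 24.040; CG17598 pH 9 18.850; alphaTub84B pH 7 17.010; alphaTub84B pH 9 17.030
ΔCt(pH 7) = 24.040 − 17.010 = 7.030
ΔCt(pH 9) = 18.850 − 17.030 = 1.820
ΔΔCt = 1.820 − 7.030 = -5.210
Fold change = 2^(−(-5.210)) = 2^5.210 = 37.0140

37.014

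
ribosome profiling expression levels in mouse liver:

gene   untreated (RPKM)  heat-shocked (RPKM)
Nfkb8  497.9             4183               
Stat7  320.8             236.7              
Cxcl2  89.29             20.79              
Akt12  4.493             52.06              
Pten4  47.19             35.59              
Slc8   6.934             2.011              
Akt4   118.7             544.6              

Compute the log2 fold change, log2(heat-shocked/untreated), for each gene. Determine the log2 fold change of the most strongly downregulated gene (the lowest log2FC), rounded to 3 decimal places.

log2(4183/497.9) = 3.071  (Nfkb8)
log2(236.7/320.8) = -0.439  (Stat7)
log2(20.79/89.29) = -2.103  (Cxcl2)
log2(52.06/4.493) = 3.534  (Akt12)
log2(35.59/47.19) = -0.407  (Pten4)
log2(2.011/6.934) = -1.786  (Slc8)
log2(544.6/118.7) = 2.198  (Akt4)
Cxcl2 is most strongly downregulated.

-2.103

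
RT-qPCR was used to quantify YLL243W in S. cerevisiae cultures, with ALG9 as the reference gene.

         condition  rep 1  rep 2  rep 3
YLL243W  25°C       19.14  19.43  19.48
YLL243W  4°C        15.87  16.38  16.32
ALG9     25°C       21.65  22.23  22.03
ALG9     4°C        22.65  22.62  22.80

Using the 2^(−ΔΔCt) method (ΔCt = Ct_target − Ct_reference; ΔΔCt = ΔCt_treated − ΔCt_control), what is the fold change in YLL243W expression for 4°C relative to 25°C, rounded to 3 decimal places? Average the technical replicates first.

Mean Ct: YLL243W 25°C 19.350; YLL243W 4°C 16.190; ALG9 25°C 21.970; ALG9 4°C 22.690
ΔCt(25°C) = 19.350 − 21.970 = -2.620
ΔCt(4°C) = 16.190 − 22.690 = -6.500
ΔΔCt = -6.500 − (-2.620) = -3.880
Fold change = 2^(−(-3.880)) = 2^3.880 = 14.7230

14.723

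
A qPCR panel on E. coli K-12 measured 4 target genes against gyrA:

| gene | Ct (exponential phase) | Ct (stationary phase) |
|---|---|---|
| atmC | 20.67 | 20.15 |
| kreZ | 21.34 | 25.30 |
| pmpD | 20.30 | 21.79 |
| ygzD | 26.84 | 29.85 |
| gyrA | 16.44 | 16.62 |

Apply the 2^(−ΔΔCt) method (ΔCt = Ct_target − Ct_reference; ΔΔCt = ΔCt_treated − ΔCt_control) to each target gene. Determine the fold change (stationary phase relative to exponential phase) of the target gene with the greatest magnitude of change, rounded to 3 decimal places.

0.073

atmC: ΔΔCt = (20.15−16.62) − (20.67−16.44) = 3.53 − 4.23 = -0.70; fold change = 2^0.70 = 1.625
kreZ: ΔΔCt = (25.30−16.62) − (21.34−16.44) = 8.68 − 4.90 = 3.78; fold change = 2^-3.78 = 0.073
pmpD: ΔΔCt = (21.79−16.62) − (20.30−16.44) = 5.17 − 3.86 = 1.31; fold change = 2^-1.31 = 0.403
ygzD: ΔΔCt = (29.85−16.62) − (26.84−16.44) = 13.23 − 10.40 = 2.83; fold change = 2^-2.83 = 0.141
kreZ has the largest |ΔΔCt| = 3.78.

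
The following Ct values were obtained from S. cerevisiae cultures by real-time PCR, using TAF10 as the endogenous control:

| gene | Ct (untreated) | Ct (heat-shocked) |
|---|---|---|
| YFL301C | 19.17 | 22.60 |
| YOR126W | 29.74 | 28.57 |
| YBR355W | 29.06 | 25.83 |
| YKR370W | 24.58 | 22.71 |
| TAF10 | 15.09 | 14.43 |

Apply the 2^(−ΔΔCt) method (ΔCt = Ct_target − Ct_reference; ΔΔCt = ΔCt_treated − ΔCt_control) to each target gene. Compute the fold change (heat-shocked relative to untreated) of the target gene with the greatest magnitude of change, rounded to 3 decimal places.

YFL301C: ΔΔCt = (22.60−14.43) − (19.17−15.09) = 8.17 − 4.08 = 4.09; fold change = 2^-4.09 = 0.059
YOR126W: ΔΔCt = (28.57−14.43) − (29.74−15.09) = 14.14 − 14.65 = -0.51; fold change = 2^0.51 = 1.424
YBR355W: ΔΔCt = (25.83−14.43) − (29.06−15.09) = 11.40 − 13.97 = -2.57; fold change = 2^2.57 = 5.938
YKR370W: ΔΔCt = (22.71−14.43) − (24.58−15.09) = 8.28 − 9.49 = -1.21; fold change = 2^1.21 = 2.313
YFL301C has the largest |ΔΔCt| = 4.09.

0.059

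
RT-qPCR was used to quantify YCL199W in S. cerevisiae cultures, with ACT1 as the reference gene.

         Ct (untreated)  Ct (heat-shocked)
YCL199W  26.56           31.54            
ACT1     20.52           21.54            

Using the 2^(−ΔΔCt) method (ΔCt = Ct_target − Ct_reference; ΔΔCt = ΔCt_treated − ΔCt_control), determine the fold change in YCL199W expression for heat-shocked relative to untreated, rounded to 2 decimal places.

0.06

ΔCt(untreated) = 26.560 − 20.520 = 6.040
ΔCt(heat-shocked) = 31.540 − 21.540 = 10.000
ΔΔCt = 10.000 − 6.040 = 3.960
Fold change = 2^(−3.960) = 0.064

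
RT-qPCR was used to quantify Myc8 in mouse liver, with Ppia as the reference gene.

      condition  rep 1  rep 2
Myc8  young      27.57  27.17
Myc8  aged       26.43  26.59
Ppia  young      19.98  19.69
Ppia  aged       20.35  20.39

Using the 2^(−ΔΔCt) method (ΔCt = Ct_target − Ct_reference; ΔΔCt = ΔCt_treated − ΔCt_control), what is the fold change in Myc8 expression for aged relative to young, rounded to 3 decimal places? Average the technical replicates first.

Mean Ct: Myc8 young 27.370; Myc8 aged 26.510; Ppia young 19.835; Ppia aged 20.370
ΔCt(young) = 27.370 − 19.835 = 7.535
ΔCt(aged) = 26.510 − 20.370 = 6.140
ΔΔCt = 6.140 − 7.535 = -1.395
Fold change = 2^(−(-1.395)) = 2^1.395 = 2.6299

2.630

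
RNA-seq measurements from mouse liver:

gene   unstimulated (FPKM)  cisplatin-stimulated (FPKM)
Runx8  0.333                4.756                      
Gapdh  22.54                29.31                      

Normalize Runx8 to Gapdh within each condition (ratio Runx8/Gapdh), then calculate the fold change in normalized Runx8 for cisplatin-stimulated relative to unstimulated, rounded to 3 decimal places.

Runx8/Gapdh (unstimulated) = 0.333 / 22.54 = 0.014774
Runx8/Gapdh (cisplatin-stimulated) = 4.756 / 29.31 = 0.16227
Fold change = 0.16227 / 0.014774 = 10.9834

10.983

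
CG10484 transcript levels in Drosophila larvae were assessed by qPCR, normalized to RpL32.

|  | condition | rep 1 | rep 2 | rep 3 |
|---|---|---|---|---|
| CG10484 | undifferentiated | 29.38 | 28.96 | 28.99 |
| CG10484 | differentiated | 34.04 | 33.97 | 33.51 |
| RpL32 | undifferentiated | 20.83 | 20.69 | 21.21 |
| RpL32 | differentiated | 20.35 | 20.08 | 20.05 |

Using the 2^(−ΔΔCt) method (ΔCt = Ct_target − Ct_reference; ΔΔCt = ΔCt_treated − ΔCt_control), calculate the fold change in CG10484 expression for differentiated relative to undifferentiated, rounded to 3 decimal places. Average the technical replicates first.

Mean Ct: CG10484 undifferentiated 29.110; CG10484 differentiated 33.840; RpL32 undifferentiated 20.910; RpL32 differentiated 20.160
ΔCt(undifferentiated) = 29.110 − 20.910 = 8.200
ΔCt(differentiated) = 33.840 − 20.160 = 13.680
ΔΔCt = 13.680 − 8.200 = 5.480
Fold change = 2^(−5.480) = 0.0224

0.022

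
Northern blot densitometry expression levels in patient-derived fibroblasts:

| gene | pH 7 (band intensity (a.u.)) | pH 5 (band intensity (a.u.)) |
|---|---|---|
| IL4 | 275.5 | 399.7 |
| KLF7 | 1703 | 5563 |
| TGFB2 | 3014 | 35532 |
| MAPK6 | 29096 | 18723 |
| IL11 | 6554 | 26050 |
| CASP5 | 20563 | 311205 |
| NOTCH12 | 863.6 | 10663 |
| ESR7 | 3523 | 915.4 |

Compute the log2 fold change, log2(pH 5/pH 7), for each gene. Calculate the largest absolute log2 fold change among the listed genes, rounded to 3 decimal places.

3.920

log2(399.7/275.5) = 0.537  (IL4)
log2(5563/1703) = 1.708  (KLF7)
log2(35532/3014) = 3.559  (TGFB2)
log2(18723/29096) = -0.636  (MAPK6)
log2(26050/6554) = 1.991  (IL11)
log2(311205/20563) = 3.920  (CASP5)
log2(10663/863.6) = 3.626  (NOTCH12)
log2(915.4/3523) = -1.944  (ESR7)
The largest magnitude belongs to CASP5.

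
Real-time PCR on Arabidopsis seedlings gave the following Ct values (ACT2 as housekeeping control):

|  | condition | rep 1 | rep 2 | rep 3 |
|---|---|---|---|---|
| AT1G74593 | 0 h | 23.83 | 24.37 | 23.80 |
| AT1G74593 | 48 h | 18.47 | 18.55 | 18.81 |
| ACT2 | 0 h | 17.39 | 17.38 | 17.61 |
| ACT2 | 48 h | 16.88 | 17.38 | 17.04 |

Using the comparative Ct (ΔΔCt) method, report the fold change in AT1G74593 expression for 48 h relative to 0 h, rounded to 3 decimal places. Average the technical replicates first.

Mean Ct: AT1G74593 0 h 24.000; AT1G74593 48 h 18.610; ACT2 0 h 17.460; ACT2 48 h 17.100
ΔCt(0 h) = 24.000 − 17.460 = 6.540
ΔCt(48 h) = 18.610 − 17.100 = 1.510
ΔΔCt = 1.510 − 6.540 = -5.030
Fold change = 2^(−(-5.030)) = 2^5.030 = 32.6724

32.672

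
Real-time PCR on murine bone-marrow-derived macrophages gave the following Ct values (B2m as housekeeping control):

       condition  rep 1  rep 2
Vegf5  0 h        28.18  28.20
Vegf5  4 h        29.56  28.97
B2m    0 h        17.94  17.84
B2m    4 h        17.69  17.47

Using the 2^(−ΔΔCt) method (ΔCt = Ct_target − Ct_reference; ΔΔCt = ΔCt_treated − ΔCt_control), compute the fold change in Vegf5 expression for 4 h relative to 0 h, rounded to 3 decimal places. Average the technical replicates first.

0.383

Mean Ct: Vegf5 0 h 28.190; Vegf5 4 h 29.265; B2m 0 h 17.890; B2m 4 h 17.580
ΔCt(0 h) = 28.190 − 17.890 = 10.300
ΔCt(4 h) = 29.265 − 17.580 = 11.685
ΔΔCt = 11.685 − 10.300 = 1.385
Fold change = 2^(−1.385) = 0.3829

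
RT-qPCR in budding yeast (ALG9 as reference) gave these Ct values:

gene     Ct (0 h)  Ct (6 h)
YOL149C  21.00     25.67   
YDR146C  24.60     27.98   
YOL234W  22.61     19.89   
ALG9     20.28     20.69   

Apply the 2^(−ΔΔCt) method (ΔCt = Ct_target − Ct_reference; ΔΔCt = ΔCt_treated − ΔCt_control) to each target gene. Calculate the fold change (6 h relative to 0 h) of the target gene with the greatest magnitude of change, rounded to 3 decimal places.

0.052

YOL149C: ΔΔCt = (25.67−20.69) − (21.00−20.28) = 4.98 − 0.72 = 4.26; fold change = 2^-4.26 = 0.052
YDR146C: ΔΔCt = (27.98−20.69) − (24.60−20.28) = 7.29 − 4.32 = 2.97; fold change = 2^-2.97 = 0.128
YOL234W: ΔΔCt = (19.89−20.69) − (22.61−20.28) = -0.80 − 2.33 = -3.13; fold change = 2^3.13 = 8.754
YOL149C has the largest |ΔΔCt| = 4.26.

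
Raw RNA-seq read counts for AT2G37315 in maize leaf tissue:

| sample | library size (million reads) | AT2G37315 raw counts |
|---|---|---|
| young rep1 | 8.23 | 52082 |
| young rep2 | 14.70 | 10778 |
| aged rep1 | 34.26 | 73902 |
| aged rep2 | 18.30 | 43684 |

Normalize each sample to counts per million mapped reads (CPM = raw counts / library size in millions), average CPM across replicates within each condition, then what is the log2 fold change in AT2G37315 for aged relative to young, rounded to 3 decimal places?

CPM(young rep1) = 52082 / 8.23 = 6328.3111
CPM(young rep2) = 10778 / 14.70 = 733.1973
CPM(aged rep1) = 73902 / 34.26 = 2157.0928
CPM(aged rep2) = 43684 / 18.30 = 2387.1038
mean CPM(young) = 3530.7542; mean CPM(aged) = 2272.0983
Fold change = 2272.0983 / 3530.7542 = 0.64352
log2(0.64352) = -0.6360

-0.636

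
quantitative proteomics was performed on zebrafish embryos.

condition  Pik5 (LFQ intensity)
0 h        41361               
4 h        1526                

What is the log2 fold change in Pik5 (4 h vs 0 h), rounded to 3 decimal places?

Fold change = 1526 / 41361 = 0.0369
log2(0.0369) = -4.7604

-4.760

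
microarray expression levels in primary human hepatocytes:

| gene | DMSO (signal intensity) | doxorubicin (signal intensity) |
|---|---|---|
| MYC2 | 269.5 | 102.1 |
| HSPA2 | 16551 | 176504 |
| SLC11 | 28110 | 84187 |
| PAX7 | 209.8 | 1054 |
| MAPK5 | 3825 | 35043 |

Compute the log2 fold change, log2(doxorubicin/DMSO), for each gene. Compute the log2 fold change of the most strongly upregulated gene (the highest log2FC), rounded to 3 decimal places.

3.415

log2(102.1/269.5) = -1.400  (MYC2)
log2(176504/16551) = 3.415  (HSPA2)
log2(84187/28110) = 1.583  (SLC11)
log2(1054/209.8) = 2.329  (PAX7)
log2(35043/3825) = 3.196  (MAPK5)
HSPA2 is most strongly upregulated.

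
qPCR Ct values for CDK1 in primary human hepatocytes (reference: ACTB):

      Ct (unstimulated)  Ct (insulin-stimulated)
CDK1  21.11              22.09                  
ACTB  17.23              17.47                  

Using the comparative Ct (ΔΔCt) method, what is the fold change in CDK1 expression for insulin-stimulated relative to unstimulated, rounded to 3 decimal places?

ΔCt(unstimulated) = 21.110 − 17.230 = 3.880
ΔCt(insulin-stimulated) = 22.090 − 17.470 = 4.620
ΔΔCt = 4.620 − 3.880 = 0.740
Fold change = 2^(−0.740) = 0.5987

0.599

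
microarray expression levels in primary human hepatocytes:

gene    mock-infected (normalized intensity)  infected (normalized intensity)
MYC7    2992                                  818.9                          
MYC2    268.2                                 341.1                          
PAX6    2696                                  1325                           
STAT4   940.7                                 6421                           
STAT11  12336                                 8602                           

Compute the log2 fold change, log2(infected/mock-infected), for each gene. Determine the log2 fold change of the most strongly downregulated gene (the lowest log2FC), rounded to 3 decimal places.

log2(818.9/2992) = -1.869  (MYC7)
log2(341.1/268.2) = 0.347  (MYC2)
log2(1325/2696) = -1.025  (PAX6)
log2(6421/940.7) = 2.771  (STAT4)
log2(8602/12336) = -0.520  (STAT11)
MYC7 is most strongly downregulated.

-1.869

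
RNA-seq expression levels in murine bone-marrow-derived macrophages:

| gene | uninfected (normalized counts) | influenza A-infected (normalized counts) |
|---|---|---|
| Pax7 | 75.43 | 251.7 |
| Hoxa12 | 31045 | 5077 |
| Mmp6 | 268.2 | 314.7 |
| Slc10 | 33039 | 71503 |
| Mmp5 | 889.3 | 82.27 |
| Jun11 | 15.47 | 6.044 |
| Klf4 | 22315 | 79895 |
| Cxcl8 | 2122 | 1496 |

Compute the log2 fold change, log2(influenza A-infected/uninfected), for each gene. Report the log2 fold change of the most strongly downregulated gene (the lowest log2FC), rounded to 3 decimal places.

-3.434

log2(251.7/75.43) = 1.738  (Pax7)
log2(5077/31045) = -2.612  (Hoxa12)
log2(314.7/268.2) = 0.231  (Mmp6)
log2(71503/33039) = 1.114  (Slc10)
log2(82.27/889.3) = -3.434  (Mmp5)
log2(6.044/15.47) = -1.356  (Jun11)
log2(79895/22315) = 1.840  (Klf4)
log2(1496/2122) = -0.504  (Cxcl8)
Mmp5 is most strongly downregulated.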